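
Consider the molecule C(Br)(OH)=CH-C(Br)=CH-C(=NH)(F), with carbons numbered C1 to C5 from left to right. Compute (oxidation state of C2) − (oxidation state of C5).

C2: 3C, 1H → 0 − 1 = -1
C5: 1C, 2N, 1F → 0 + 2 + 1 = +3
Difference: -1 − (+3) = -4.

-4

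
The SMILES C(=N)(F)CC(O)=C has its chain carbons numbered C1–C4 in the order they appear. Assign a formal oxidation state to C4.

-2

Assign +1 per bond to O/N/halogen, −1 per bond to H or an electropositive element, and 0 per bond to carbon.
C4 has a double bond to C (2×0 = 0), one bond to H (-1), one bond to H (-1).
Oxidation state = 0 − 1 − 1 = -2.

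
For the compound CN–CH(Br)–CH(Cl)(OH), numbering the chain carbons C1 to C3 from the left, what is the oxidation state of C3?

Each bond to a more electronegative atom (O, N, halogen) counts +1, each bond to a less electronegative atom (H, metal, B, Si) counts −1, and each C–C bond counts 0.
C3 has one bond to C (0), one bond to H (-1), one bond to Cl (+1), one bond to O (+1).
Oxidation state = 0 − 1 + 1 + 1 = +1.

+1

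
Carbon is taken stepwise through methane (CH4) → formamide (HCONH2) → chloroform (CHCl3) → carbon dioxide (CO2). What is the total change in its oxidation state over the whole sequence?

Carbon oxidation states along the series — methane: -4, formamide: +2, chloroform: +2, carbon dioxide: +4.
Net change = +4 − (-4) = +8.

+8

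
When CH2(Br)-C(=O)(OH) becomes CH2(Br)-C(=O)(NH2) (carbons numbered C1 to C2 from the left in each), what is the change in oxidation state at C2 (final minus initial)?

Before: C2 has 1 bond to C, 3 bonds to O → oxidation state +3.
After: C2 has 1 bond to C, 2 bonds to O, 1 bond to N → oxidation state +3.
Δ = +3 − (+3) = 0, so no net redox change at C2.

0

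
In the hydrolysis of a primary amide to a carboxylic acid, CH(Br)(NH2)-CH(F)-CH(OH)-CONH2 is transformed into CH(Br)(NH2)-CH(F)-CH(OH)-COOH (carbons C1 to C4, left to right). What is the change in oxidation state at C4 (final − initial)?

0

Before: C4 has 1 bond to C, 2 bonds to O, 1 bond to N → oxidation state +3.
After: C4 has 1 bond to C, 3 bonds to O → oxidation state +3.
Δ = +3 − (+3) = 0, so no net redox change at C4.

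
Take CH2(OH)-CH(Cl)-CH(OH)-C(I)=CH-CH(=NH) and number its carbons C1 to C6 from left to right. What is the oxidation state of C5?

-1

Bonds to more-electronegative neighbours contribute +1 each, bonds to H or metals contribute −1 each, and C–C bonds contribute 0.
C5 has a double bond to C (2×0 = 0), one bond to C (0), one bond to H (-1).
Oxidation state = 0 + 0 − 1 = -1.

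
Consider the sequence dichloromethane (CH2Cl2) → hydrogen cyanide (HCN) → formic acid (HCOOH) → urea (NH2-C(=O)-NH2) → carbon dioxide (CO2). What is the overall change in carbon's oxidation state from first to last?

Carbon oxidation states along the series — dichloromethane: 0, hydrogen cyanide: +2, formic acid: +2, urea: +4, carbon dioxide: +4.
Net change = +4 − (0) = +4.

+4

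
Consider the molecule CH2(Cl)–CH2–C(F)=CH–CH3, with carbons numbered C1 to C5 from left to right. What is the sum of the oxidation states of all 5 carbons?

Assign +1 per bond to O/N/halogen, −1 per bond to H or an electropositive element, and 0 per bond to carbon. Tallying each carbon:
C1: 1C, 2H, 1Cl → 0 − 2 + 1 = -1
C2: 2C, 2H → 0 − 2 = -2
C3: 3C, 1F → 0 + 1 = +1
C4: 3C, 1H → 0 − 1 = -1
C5: 1C, 3H → 0 − 3 = -3
Sum = -1 − 2 + 1 − 1 − 3 = -6.

-6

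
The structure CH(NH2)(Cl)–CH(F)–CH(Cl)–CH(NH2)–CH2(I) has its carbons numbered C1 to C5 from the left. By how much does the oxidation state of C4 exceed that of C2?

C4: 2C, 1H, 1N → 0 − 1 + 1 = 0
C2: 2C, 1H, 1F → 0 − 1 + 1 = 0
Difference: 0 − (0) = 0.

0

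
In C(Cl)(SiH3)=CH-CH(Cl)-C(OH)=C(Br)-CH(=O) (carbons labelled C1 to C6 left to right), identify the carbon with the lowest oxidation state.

Assign +1 per bond to O/N/halogen, −1 per bond to H or an electropositive element, and 0 per bond to carbon. Tallying each carbon:
C1: 2C, 1Cl, 1Si → 0 + 1 − 1 = 0
C2: 3C, 1H → 0 − 1 = -1
C3: 2C, 1H, 1Cl → 0 − 1 + 1 = 0
C4: 3C, 1O → 0 + 1 = +1
C5: 3C, 1Br → 0 + 1 = +1
C6: 1C, 1H, 2O → 0 − 1 + 2 = +1
The most reduced carbon is C2 at -1.

C2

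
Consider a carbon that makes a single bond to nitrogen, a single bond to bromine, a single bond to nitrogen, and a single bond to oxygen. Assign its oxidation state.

+4

The carbon has one bond to Br (+1), one bond to N (+1), one bond to O (+1), one bond to N (+1).
Oxidation state = +1 + 1 + 1 + 1 = +4.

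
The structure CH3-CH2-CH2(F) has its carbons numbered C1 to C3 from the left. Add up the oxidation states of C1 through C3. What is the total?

-6

Tallying each carbon's bonds:
C1: 1C, 3H → 0 − 3 = -3
C2: 2C, 2H → 0 − 2 = -2
C3: 1C, 2H, 1F → 0 − 2 + 1 = -1
Sum = -3 − 2 − 1 = -6.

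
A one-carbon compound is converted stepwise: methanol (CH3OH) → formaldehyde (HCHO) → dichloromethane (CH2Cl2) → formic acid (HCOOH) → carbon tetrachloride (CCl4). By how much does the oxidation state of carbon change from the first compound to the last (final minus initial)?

+6

Carbon oxidation states along the series — methanol: -2, formaldehyde: 0, dichloromethane: 0, formic acid: +2, carbon tetrachloride: +4.
Net change = +4 − (-2) = +6.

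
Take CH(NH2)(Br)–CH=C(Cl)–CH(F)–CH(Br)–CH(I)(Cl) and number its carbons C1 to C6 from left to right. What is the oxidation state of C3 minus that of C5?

C3: 3C, 1Cl → 0 + 1 = +1
C5: 2C, 1H, 1Br → 0 − 1 + 1 = 0
Difference: +1 − (0) = +1.

+1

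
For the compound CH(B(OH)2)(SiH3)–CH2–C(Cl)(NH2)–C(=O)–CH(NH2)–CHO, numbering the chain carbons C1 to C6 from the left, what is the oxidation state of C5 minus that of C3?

C5: 2C, 1H, 1N → 0 − 1 + 1 = 0
C3: 2C, 1N, 1Cl → 0 + 1 + 1 = +2
Difference: 0 − (+2) = -2.

-2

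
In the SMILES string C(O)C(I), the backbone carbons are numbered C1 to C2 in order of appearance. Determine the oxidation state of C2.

-1

C2 has one bond to C (0), one bond to I (+1), one bond to H (-1), one bond to H (-1).
Oxidation state = 0 + 1 − 1 − 1 = -1.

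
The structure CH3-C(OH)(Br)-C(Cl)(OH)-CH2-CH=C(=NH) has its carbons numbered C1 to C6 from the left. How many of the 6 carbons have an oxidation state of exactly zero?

0

Bonds to more-electronegative neighbours contribute +1 each, bonds to H or metals contribute −1 each, and C–C bonds contribute 0. Tallying each carbon:
C1: 1C, 3H → 0 − 3 = -3
C2: 2C, 1O, 1Br → 0 + 1 + 1 = +2
C3: 2C, 1O, 1Cl → 0 + 1 + 1 = +2
C4: 2C, 2H → 0 − 2 = -2
C5: 3C, 1H → 0 − 1 = -1
C6: 2C, 2N → 0 + 2 = +2
0 carbons meet the condition.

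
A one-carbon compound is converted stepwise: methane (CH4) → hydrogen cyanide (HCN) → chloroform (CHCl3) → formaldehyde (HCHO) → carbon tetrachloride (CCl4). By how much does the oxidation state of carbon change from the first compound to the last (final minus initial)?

+8

Carbon oxidation states along the series — methane: -4, hydrogen cyanide: +2, chloroform: +2, formaldehyde: 0, carbon tetrachloride: +4.
Net change = +4 − (-4) = +8.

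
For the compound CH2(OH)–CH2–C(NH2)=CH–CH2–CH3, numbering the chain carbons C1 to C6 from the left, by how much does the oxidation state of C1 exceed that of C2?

C1: 1C, 2H, 1O → 0 − 2 + 1 = -1
C2: 2C, 2H → 0 − 2 = -2
Difference: -1 − (-2) = +1.

+1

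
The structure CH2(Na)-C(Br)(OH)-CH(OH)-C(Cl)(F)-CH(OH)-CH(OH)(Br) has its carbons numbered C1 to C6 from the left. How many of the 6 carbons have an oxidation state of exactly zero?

Tallying each carbon's bonds:
C1: 1C, 2H, 1Na → 0 − 2 − 1 = -3
C2: 2C, 1O, 1Br → 0 + 1 + 1 = +2
C3: 2C, 1H, 1O → 0 − 1 + 1 = 0
C4: 2C, 1F, 1Cl → 0 + 1 + 1 = +2
C5: 2C, 1H, 1O → 0 − 1 + 1 = 0
C6: 1C, 1H, 1O, 1Br → 0 − 1 + 1 + 1 = +1
2 carbons (C3, C5) meet the condition.

2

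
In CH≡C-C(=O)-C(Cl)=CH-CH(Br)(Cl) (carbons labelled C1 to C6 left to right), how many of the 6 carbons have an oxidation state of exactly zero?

1

Tallying each carbon's bonds:
C1: 3C, 1H → 0 − 1 = -1
C2: 4C → 0 = 0
C3: 2C, 2O → 0 + 2 = +2
C4: 3C, 1Cl → 0 + 1 = +1
C5: 3C, 1H → 0 − 1 = -1
C6: 1C, 1H, 1Cl, 1Br → 0 − 1 + 1 + 1 = +1
1 carbon (C2) meets the condition.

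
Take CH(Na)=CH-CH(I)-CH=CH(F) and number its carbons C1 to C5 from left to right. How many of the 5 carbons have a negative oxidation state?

3

Tallying each carbon's bonds:
C1: 2C, 1H, 1Na → 0 − 1 − 1 = -2
C2: 3C, 1H → 0 − 1 = -1
C3: 2C, 1H, 1I → 0 − 1 + 1 = 0
C4: 3C, 1H → 0 − 1 = -1
C5: 2C, 1H, 1F → 0 − 1 + 1 = 0
3 carbons (C1, C2, C4) meet the condition.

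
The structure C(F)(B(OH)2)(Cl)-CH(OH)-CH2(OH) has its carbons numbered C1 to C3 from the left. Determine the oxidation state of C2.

Each bond to a more electronegative atom (O, N, halogen) counts +1, each bond to a less electronegative atom (H, metal, B, Si) counts −1, and each C–C bond counts 0.
C2 has one bond to C (0), one bond to C (0), one bond to H (-1), one bond to O (+1).
Oxidation state = 0 + 0 − 1 + 1 = 0.

0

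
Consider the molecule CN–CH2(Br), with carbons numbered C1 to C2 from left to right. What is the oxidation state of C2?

-1

Count +1 for every bond to an atom more electronegative than carbon and −1 for every bond to one less electronegative; C–C bonds are 0.
C2 has one bond to C (0), one bond to Br (+1), one bond to H (-1), one bond to H (-1).
Oxidation state = 0 + 1 − 1 − 1 = -1.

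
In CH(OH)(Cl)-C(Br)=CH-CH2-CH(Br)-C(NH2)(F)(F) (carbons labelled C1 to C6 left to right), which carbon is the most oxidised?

C6

Tallying each carbon's bonds:
C1: 1C, 1H, 1O, 1Cl → 0 − 1 + 1 + 1 = +1
C2: 3C, 1Br → 0 + 1 = +1
C3: 3C, 1H → 0 − 1 = -1
C4: 2C, 2H → 0 − 2 = -2
C5: 2C, 1H, 1Br → 0 − 1 + 1 = 0
C6: 1C, 1N, 2F → 0 + 1 + 2 = +3
The most oxidised carbon is C6 at +3.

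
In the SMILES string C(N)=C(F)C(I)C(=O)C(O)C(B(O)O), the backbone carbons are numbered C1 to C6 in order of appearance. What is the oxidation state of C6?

C6 has one bond to C (0), one bond to H (-1), one bond to B (-1), one bond to H (-1).
Oxidation state = 0 − 1 − 1 − 1 = -3.

-3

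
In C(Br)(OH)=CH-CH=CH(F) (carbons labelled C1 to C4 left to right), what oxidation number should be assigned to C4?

Count +1 for every bond to an atom more electronegative than carbon and −1 for every bond to one less electronegative; C–C bonds are 0.
C4 has a double bond to C (2×0 = 0), one bond to H (-1), one bond to F (+1).
Oxidation state = 0 − 1 + 1 = 0.

0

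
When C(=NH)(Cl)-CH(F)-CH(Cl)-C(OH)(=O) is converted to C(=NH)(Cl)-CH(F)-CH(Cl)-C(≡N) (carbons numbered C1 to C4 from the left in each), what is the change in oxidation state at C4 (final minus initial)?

0

Before: C4 has 1 bond to C, 3 bonds to O → oxidation state +3.
After: C4 has 1 bond to C, 3 bonds to N → oxidation state +3.
Δ = +3 − (+3) = 0, so no net redox change at C4.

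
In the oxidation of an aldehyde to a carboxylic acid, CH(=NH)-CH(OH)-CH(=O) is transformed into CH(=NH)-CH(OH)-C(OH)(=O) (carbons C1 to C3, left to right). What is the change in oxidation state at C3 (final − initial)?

+2

Before: C3 has 1 bond to C, 1 bond to H, 2 bonds to O → oxidation state +1.
After: C3 has 1 bond to C, 3 bonds to O → oxidation state +3.
Δ = +3 − (+1) = +2, so this is an oxidation at C3.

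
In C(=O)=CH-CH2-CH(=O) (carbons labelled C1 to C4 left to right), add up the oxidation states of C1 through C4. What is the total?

Tallying each carbon's bonds:
C1: 2C, 2O → 0 + 2 = +2
C2: 3C, 1H → 0 − 1 = -1
C3: 2C, 2H → 0 − 2 = -2
C4: 1C, 1H, 2O → 0 − 1 + 2 = +1
Sum = +2 − 1 − 2 + 1 = 0.

0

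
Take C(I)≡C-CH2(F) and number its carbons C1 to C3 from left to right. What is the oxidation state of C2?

Count +1 for every bond to an atom more electronegative than carbon and −1 for every bond to one less electronegative; C–C bonds are 0.
C2 has a triple bond to C (3×0 = 0), one bond to C (0).
Oxidation state = 0 + 0 = 0.

0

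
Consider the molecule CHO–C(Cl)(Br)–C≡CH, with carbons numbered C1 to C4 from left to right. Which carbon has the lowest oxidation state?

C4

Each bond to a more electronegative atom (O, N, halogen) counts +1, each bond to a less electronegative atom (H, metal, B, Si) counts −1, and each C–C bond counts 0. Tallying each carbon:
C1: 1C, 1H, 2O → 0 − 1 + 2 = +1
C2: 2C, 1Cl, 1Br → 0 + 1 + 1 = +2
C3: 4C → 0 = 0
C4: 3C, 1H → 0 − 1 = -1
The most reduced carbon is C4 at -1.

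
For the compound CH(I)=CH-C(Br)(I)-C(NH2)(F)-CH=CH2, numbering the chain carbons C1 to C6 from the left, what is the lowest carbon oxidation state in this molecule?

Bonds to more-electronegative neighbours contribute +1 each, bonds to H or metals contribute −1 each, and C–C bonds contribute 0. Tallying each carbon:
C1: 2C, 1H, 1I → 0 − 1 + 1 = 0
C2: 3C, 1H → 0 − 1 = -1
C3: 2C, 1Br, 1I → 0 + 1 + 1 = +2
C4: 2C, 1N, 1F → 0 + 1 + 1 = +2
C5: 3C, 1H → 0 − 1 = -1
C6: 2C, 2H → 0 − 2 = -2
The lowest value is -2.

-2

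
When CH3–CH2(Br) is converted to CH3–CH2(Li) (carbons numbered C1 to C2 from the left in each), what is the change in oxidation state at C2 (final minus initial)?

-2

Before: C2 has 1 bond to C, 2 bonds to H, 1 bond to Br → oxidation state -1.
After: C2 has 1 bond to C, 2 bonds to H, 1 bond to Li → oxidation state -3.
Δ = -3 − (-1) = -2, so this is a reduction at C2.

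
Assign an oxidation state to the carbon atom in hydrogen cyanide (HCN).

+2

The carbon has one bond to H (-1), a triple bond to N (3×+1 = +3).
Oxidation state = -1 + 3 = +2.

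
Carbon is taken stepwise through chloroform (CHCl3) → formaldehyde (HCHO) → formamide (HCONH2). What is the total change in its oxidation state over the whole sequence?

Carbon oxidation states along the series — chloroform: +2, formaldehyde: 0, formamide: +2.
Net change = +2 − (+2) = 0.

0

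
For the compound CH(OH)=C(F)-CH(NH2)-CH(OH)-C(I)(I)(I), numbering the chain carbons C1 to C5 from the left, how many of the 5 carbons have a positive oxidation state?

2

Tallying each carbon's bonds:
C1: 2C, 1H, 1O → 0 − 1 + 1 = 0
C2: 3C, 1F → 0 + 1 = +1
C3: 2C, 1H, 1N → 0 − 1 + 1 = 0
C4: 2C, 1H, 1O → 0 − 1 + 1 = 0
C5: 1C, 3I → 0 + 3 = +3
2 carbons (C2, C5) meet the condition.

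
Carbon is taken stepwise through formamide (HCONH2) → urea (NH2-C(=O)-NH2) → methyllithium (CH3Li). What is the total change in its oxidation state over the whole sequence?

Carbon oxidation states along the series — formamide: +2, urea: +4, methyllithium: -4.
Net change = -4 − (+2) = -6.

-6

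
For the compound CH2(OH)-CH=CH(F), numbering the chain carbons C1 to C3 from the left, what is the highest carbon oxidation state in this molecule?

Count +1 for every bond to an atom more electronegative than carbon and −1 for every bond to one less electronegative; C–C bonds are 0. Tallying each carbon:
C1: 1C, 2H, 1O → 0 − 2 + 1 = -1
C2: 3C, 1H → 0 − 1 = -1
C3: 2C, 1H, 1F → 0 − 1 + 1 = 0
The highest value is 0.

0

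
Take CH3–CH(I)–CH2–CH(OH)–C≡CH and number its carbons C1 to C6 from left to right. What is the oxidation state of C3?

-2

Each bond to a more electronegative atom (O, N, halogen) counts +1, each bond to a less electronegative atom (H, metal, B, Si) counts −1, and each C–C bond counts 0.
C3 has one bond to C (0), one bond to C (0), one bond to H (-1), one bond to H (-1).
Oxidation state = 0 + 0 − 1 − 1 = -2.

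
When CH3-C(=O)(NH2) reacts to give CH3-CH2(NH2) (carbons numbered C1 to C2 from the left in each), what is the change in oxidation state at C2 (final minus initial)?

-4

Before: C2 has 1 bond to C, 2 bonds to O, 1 bond to N → oxidation state +3.
After: C2 has 1 bond to C, 2 bonds to H, 1 bond to N → oxidation state -1.
Δ = -1 − (+3) = -4, so this is a reduction at C2.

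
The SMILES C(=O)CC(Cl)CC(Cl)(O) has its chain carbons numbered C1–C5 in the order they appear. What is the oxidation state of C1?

+1

Each bond to a more electronegative atom (O, N, halogen) counts +1, each bond to a less electronegative atom (H, metal, B, Si) counts −1, and each C–C bond counts 0.
C1 has one bond to C (0), a double bond to O (2×+1 = +2), one bond to H (-1).
Oxidation state = 0 + 2 − 1 = +1.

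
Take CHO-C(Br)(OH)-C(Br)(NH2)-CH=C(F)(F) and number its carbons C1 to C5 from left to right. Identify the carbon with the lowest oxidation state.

C4

Bonds to more-electronegative neighbours contribute +1 each, bonds to H or metals contribute −1 each, and C–C bonds contribute 0. Tallying each carbon:
C1: 1C, 1H, 2O → 0 − 1 + 2 = +1
C2: 2C, 1O, 1Br → 0 + 1 + 1 = +2
C3: 2C, 1N, 1Br → 0 + 1 + 1 = +2
C4: 3C, 1H → 0 − 1 = -1
C5: 2C, 2F → 0 + 2 = +2
The most reduced carbon is C4 at -1.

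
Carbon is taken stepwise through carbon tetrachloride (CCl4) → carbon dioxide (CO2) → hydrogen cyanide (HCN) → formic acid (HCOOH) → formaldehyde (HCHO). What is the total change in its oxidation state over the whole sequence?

-4

Carbon oxidation states along the series — carbon tetrachloride: +4, carbon dioxide: +4, hydrogen cyanide: +2, formic acid: +2, formaldehyde: 0.
Net change = 0 − (+4) = -4.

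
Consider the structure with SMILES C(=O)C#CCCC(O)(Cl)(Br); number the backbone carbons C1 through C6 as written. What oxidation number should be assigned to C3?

Bonds to more-electronegative neighbours contribute +1 each, bonds to H or metals contribute −1 each, and C–C bonds contribute 0.
C3 has a triple bond to C (3×0 = 0), one bond to C (0).
Oxidation state = 0 + 0 = 0.

0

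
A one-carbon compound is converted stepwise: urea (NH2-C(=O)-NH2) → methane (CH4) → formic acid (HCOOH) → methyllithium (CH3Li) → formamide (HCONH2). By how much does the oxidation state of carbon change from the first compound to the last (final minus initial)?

Carbon oxidation states along the series — urea: +4, methane: -4, formic acid: +2, methyllithium: -4, formamide: +2.
Net change = +2 − (+4) = -2.

-2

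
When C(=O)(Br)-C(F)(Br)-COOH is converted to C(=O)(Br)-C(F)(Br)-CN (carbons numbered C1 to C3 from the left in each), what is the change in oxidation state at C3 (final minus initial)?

Before: C3 has 1 bond to C, 3 bonds to O → oxidation state +3.
After: C3 has 1 bond to C, 3 bonds to N → oxidation state +3.
Δ = +3 − (+3) = 0, so no net redox change at C3.

0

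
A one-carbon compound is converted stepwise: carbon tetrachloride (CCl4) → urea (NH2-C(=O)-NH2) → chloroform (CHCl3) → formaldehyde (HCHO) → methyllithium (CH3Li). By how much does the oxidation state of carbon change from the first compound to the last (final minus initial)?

-8

Carbon oxidation states along the series — carbon tetrachloride: +4, urea: +4, chloroform: +2, formaldehyde: 0, methyllithium: -4.
Net change = -4 − (+4) = -8.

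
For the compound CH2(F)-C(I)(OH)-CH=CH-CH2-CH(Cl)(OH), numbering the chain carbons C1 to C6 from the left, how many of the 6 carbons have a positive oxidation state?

Bonds to more-electronegative neighbours contribute +1 each, bonds to H or metals contribute −1 each, and C–C bonds contribute 0. Tallying each carbon:
C1: 1C, 2H, 1F → 0 − 2 + 1 = -1
C2: 2C, 1O, 1I → 0 + 1 + 1 = +2
C3: 3C, 1H → 0 − 1 = -1
C4: 3C, 1H → 0 − 1 = -1
C5: 2C, 2H → 0 − 2 = -2
C6: 1C, 1H, 1O, 1Cl → 0 − 1 + 1 + 1 = +1
2 carbons (C2, C6) meet the condition.

2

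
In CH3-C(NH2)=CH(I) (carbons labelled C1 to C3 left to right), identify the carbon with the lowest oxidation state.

Tallying each carbon's bonds:
C1: 1C, 3H → 0 − 3 = -3
C2: 3C, 1N → 0 + 1 = +1
C3: 2C, 1H, 1I → 0 − 1 + 1 = 0
The most reduced carbon is C1 at -3.

C1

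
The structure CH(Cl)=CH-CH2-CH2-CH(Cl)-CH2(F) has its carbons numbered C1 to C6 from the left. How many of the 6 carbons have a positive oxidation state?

0

Tallying each carbon's bonds:
C1: 2C, 1H, 1Cl → 0 − 1 + 1 = 0
C2: 3C, 1H → 0 − 1 = -1
C3: 2C, 2H → 0 − 2 = -2
C4: 2C, 2H → 0 − 2 = -2
C5: 2C, 1H, 1Cl → 0 − 1 + 1 = 0
C6: 1C, 2H, 1F → 0 − 2 + 1 = -1
0 carbons meet the condition.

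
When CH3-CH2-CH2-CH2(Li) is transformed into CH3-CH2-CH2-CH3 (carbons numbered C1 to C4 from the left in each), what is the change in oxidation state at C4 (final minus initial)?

Before: C4 has 1 bond to C, 2 bonds to H, 1 bond to Li → oxidation state -3.
After: C4 has 1 bond to C, 3 bonds to H → oxidation state -3.
Δ = -3 − (-3) = 0, so no net redox change at C4.

0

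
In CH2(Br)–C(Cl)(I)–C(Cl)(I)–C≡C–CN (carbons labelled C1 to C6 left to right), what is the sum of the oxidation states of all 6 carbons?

+6

Tallying each carbon's bonds:
C1: 1C, 2H, 1Br → 0 − 2 + 1 = -1
C2: 2C, 1Cl, 1I → 0 + 1 + 1 = +2
C3: 2C, 1Cl, 1I → 0 + 1 + 1 = +2
C4: 4C → 0 = 0
C5: 4C → 0 = 0
C6: 1C, 3N → 0 + 3 = +3
Sum = -1 + 2 + 2 + 0 + 0 + 3 = +6.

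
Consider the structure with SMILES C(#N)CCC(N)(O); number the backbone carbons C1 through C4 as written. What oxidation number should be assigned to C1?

C1 has one bond to C (0), a triple bond to N (3×+1 = +3).
Oxidation state = 0 + 3 = +3.

+3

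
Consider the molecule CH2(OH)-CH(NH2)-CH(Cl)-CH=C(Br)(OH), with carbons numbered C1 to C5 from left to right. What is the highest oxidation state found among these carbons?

+2

Bonds to more-electronegative neighbours contribute +1 each, bonds to H or metals contribute −1 each, and C–C bonds contribute 0. Tallying each carbon:
C1: 1C, 2H, 1O → 0 − 2 + 1 = -1
C2: 2C, 1H, 1N → 0 − 1 + 1 = 0
C3: 2C, 1H, 1Cl → 0 − 1 + 1 = 0
C4: 3C, 1H → 0 − 1 = -1
C5: 2C, 1O, 1Br → 0 + 1 + 1 = +2
The highest value is +2.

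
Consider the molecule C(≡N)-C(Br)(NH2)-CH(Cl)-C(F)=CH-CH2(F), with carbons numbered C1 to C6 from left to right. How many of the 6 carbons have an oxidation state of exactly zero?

1

Tallying each carbon's bonds:
C1: 1C, 3N → 0 + 3 = +3
C2: 2C, 1N, 1Br → 0 + 1 + 1 = +2
C3: 2C, 1H, 1Cl → 0 − 1 + 1 = 0
C4: 3C, 1F → 0 + 1 = +1
C5: 3C, 1H → 0 − 1 = -1
C6: 1C, 2H, 1F → 0 − 2 + 1 = -1
1 carbon (C3) meets the condition.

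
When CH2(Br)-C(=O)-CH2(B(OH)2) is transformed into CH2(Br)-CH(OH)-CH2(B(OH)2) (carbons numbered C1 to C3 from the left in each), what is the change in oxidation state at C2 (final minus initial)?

-2

Before: C2 has 2 bonds to C, 2 bonds to O → oxidation state +2.
After: C2 has 2 bonds to C, 1 bond to H, 1 bond to O → oxidation state 0.
Δ = 0 − (+2) = -2, so this is a reduction at C2.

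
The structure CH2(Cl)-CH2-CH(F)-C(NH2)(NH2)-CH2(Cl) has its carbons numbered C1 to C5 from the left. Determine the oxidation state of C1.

C1 has one bond to C (0), one bond to H (-1), one bond to Cl (+1), one bond to H (-1).
Oxidation state = 0 − 1 + 1 − 1 = -1.

-1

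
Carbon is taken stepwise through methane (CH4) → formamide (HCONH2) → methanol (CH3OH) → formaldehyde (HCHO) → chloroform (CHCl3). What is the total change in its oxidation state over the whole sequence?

+6

Carbon oxidation states along the series — methane: -4, formamide: +2, methanol: -2, formaldehyde: 0, chloroform: +2.
Net change = +2 − (-4) = +6.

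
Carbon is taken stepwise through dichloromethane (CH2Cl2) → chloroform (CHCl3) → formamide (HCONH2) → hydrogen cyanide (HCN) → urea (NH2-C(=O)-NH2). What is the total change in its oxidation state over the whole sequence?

Carbon oxidation states along the series — dichloromethane: 0, chloroform: +2, formamide: +2, hydrogen cyanide: +2, urea: +4.
Net change = +4 − (0) = +4.

+4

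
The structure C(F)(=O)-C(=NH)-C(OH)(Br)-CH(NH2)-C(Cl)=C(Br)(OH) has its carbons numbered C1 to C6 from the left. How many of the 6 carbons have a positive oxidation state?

5

Bonds to more-electronegative neighbours contribute +1 each, bonds to H or metals contribute −1 each, and C–C bonds contribute 0. Tallying each carbon:
C1: 1C, 2O, 1F → 0 + 2 + 1 = +3
C2: 2C, 2N → 0 + 2 = +2
C3: 2C, 1O, 1Br → 0 + 1 + 1 = +2
C4: 2C, 1H, 1N → 0 − 1 + 1 = 0
C5: 3C, 1Cl → 0 + 1 = +1
C6: 2C, 1O, 1Br → 0 + 1 + 1 = +2
5 carbons (C1, C2, C3, C5, C6) meet the condition.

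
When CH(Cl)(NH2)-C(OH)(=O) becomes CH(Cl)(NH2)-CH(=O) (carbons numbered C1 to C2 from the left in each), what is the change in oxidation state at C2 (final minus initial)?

Before: C2 has 1 bond to C, 3 bonds to O → oxidation state +3.
After: C2 has 1 bond to C, 1 bond to H, 2 bonds to O → oxidation state +1.
Δ = +1 − (+3) = -2, so this is a reduction at C2.

-2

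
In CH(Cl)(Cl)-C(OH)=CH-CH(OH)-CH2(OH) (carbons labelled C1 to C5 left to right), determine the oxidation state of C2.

+1

C2 has one bond to C (0), a double bond to C (2×0 = 0), one bond to O (+1).
Oxidation state = 0 + 0 + 1 = +1.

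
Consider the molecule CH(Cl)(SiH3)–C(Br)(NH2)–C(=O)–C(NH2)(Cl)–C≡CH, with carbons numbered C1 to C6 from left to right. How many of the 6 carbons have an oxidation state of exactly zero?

Tallying each carbon's bonds:
C1: 1C, 1H, 1Cl, 1Si → 0 − 1 + 1 − 1 = -1
C2: 2C, 1N, 1Br → 0 + 1 + 1 = +2
C3: 2C, 2O → 0 + 2 = +2
C4: 2C, 1N, 1Cl → 0 + 1 + 1 = +2
C5: 4C → 0 = 0
C6: 3C, 1H → 0 − 1 = -1
1 carbon (C5) meets the condition.

1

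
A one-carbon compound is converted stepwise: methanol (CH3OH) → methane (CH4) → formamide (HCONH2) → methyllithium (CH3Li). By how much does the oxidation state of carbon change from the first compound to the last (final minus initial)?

-2

Carbon oxidation states along the series — methanol: -2, methane: -4, formamide: +2, methyllithium: -4.
Net change = -4 − (-2) = -2.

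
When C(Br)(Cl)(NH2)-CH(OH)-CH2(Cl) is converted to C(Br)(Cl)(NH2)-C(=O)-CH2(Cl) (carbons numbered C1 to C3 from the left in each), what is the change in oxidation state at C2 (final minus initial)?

Before: C2 has 2 bonds to C, 1 bond to H, 1 bond to O → oxidation state 0.
After: C2 has 2 bonds to C, 2 bonds to O → oxidation state +2.
Δ = +2 − (0) = +2, so this is an oxidation at C2.

+2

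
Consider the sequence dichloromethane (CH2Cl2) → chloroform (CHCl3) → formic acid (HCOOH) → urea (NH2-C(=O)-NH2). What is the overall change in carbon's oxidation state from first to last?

+4

Carbon oxidation states along the series — dichloromethane: 0, chloroform: +2, formic acid: +2, urea: +4.
Net change = +4 − (0) = +4.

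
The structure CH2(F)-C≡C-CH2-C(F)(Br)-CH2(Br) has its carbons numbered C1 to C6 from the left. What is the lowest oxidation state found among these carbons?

Count +1 for every bond to an atom more electronegative than carbon and −1 for every bond to one less electronegative; C–C bonds are 0. Tallying each carbon:
C1: 1C, 2H, 1F → 0 − 2 + 1 = -1
C2: 4C → 0 = 0
C3: 4C → 0 = 0
C4: 2C, 2H → 0 − 2 = -2
C5: 2C, 1F, 1Br → 0 + 1 + 1 = +2
C6: 1C, 2H, 1Br → 0 − 2 + 1 = -1
The lowest value is -2.

-2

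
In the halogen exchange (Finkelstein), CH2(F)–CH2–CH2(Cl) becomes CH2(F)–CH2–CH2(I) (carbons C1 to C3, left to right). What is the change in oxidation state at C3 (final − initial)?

0

Before: C3 has 1 bond to C, 2 bonds to H, 1 bond to Cl → oxidation state -1.
After: C3 has 1 bond to C, 2 bonds to H, 1 bond to I → oxidation state -1.
Δ = -1 − (-1) = 0, so no net redox change at C3.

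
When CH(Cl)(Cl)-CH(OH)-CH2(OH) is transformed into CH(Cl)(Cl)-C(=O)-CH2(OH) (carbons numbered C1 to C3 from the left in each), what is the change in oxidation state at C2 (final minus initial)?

Before: C2 has 2 bonds to C, 1 bond to H, 1 bond to O → oxidation state 0.
After: C2 has 2 bonds to C, 2 bonds to O → oxidation state +2.
Δ = +2 − (0) = +2, so this is an oxidation at C2.

+2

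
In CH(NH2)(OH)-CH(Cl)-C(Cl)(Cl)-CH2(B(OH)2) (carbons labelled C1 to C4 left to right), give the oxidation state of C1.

+1

Each bond to a more electronegative atom (O, N, halogen) counts +1, each bond to a less electronegative atom (H, metal, B, Si) counts −1, and each C–C bond counts 0.
C1 has one bond to C (0), one bond to H (-1), one bond to N (+1), one bond to O (+1).
Oxidation state = 0 − 1 + 1 + 1 = +1.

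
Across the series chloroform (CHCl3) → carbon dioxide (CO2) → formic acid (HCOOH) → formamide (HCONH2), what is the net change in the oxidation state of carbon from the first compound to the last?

Carbon oxidation states along the series — chloroform: +2, carbon dioxide: +4, formic acid: +2, formamide: +2.
Net change = +2 − (+2) = 0.

0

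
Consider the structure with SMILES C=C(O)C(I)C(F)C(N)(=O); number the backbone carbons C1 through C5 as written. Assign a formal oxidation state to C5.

C5 has one bond to C (0), one bond to N (+1), a double bond to O (2×+1 = +2).
Oxidation state = 0 + 1 + 2 = +3.

+3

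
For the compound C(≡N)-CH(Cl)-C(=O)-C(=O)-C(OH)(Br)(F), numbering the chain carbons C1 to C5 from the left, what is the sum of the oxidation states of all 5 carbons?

Count +1 for every bond to an atom more electronegative than carbon and −1 for every bond to one less electronegative; C–C bonds are 0. Tallying each carbon:
C1: 1C, 3N → 0 + 3 = +3
C2: 2C, 1H, 1Cl → 0 − 1 + 1 = 0
C3: 2C, 2O → 0 + 2 = +2
C4: 2C, 2O → 0 + 2 = +2
C5: 1C, 1O, 1F, 1Br → 0 + 1 + 1 + 1 = +3
Sum = +3 + 0 + 2 + 2 + 3 = +10.

+10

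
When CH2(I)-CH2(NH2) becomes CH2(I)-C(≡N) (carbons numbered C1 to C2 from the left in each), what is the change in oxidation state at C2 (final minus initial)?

+4

Before: C2 has 1 bond to C, 2 bonds to H, 1 bond to N → oxidation state -1.
After: C2 has 1 bond to C, 3 bonds to N → oxidation state +3.
Δ = +3 − (-1) = +4, so this is an oxidation at C2.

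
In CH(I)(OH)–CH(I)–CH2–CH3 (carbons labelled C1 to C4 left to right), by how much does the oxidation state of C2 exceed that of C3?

C2: 2C, 1H, 1I → 0 − 1 + 1 = 0
C3: 2C, 2H → 0 − 2 = -2
Difference: 0 − (-2) = +2.

+2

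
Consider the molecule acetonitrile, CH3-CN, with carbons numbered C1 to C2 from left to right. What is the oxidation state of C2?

+3

C2 has a triple bond to N (3×+1 = +3), one bond to C (0).
Oxidation state = +3 + 0 = +3.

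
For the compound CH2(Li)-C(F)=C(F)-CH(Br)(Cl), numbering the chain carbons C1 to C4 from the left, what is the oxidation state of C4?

+1

Bonds to more-electronegative neighbours contribute +1 each, bonds to H or metals contribute −1 each, and C–C bonds contribute 0.
C4 has one bond to C (0), one bond to Br (+1), one bond to Cl (+1), one bond to H (-1).
Oxidation state = 0 + 1 + 1 − 1 = +1.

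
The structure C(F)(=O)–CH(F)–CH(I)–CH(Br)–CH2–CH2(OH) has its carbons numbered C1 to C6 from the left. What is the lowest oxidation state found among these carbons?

Tallying each carbon's bonds:
C1: 1C, 2O, 1F → 0 + 2 + 1 = +3
C2: 2C, 1H, 1F → 0 − 1 + 1 = 0
C3: 2C, 1H, 1I → 0 − 1 + 1 = 0
C4: 2C, 1H, 1Br → 0 − 1 + 1 = 0
C5: 2C, 2H → 0 − 2 = -2
C6: 1C, 2H, 1O → 0 − 2 + 1 = -1
The lowest value is -2.

-2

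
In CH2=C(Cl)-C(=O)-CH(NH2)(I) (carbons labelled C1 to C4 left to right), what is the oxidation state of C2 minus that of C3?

-1

C2: 3C, 1Cl → 0 + 1 = +1
C3: 2C, 2O → 0 + 2 = +2
Difference: +1 − (+2) = -1.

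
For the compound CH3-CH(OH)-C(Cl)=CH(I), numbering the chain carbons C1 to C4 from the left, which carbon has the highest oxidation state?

C3

Bonds to more-electronegative neighbours contribute +1 each, bonds to H or metals contribute −1 each, and C–C bonds contribute 0. Tallying each carbon:
C1: 1C, 3H → 0 − 3 = -3
C2: 2C, 1H, 1O → 0 − 1 + 1 = 0
C3: 3C, 1Cl → 0 + 1 = +1
C4: 2C, 1H, 1I → 0 − 1 + 1 = 0
The most oxidised carbon is C3 at +1.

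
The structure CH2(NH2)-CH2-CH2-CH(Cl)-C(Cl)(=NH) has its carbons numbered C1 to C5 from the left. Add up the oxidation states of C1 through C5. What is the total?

Tallying each carbon's bonds:
C1: 1C, 2H, 1N → 0 − 2 + 1 = -1
C2: 2C, 2H → 0 − 2 = -2
C3: 2C, 2H → 0 − 2 = -2
C4: 2C, 1H, 1Cl → 0 − 1 + 1 = 0
C5: 1C, 2N, 1Cl → 0 + 2 + 1 = +3
Sum = -1 − 2 − 2 + 0 + 3 = -2.

-2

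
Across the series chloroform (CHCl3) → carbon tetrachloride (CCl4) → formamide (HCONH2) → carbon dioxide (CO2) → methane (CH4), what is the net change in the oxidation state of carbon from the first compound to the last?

Carbon oxidation states along the series — chloroform: +2, carbon tetrachloride: +4, formamide: +2, carbon dioxide: +4, methane: -4.
Net change = -4 − (+2) = -6.

-6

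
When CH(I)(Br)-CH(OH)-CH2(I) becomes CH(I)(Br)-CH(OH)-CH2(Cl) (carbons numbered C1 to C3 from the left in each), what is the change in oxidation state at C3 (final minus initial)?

0

Before: C3 has 1 bond to C, 2 bonds to H, 1 bond to I → oxidation state -1.
After: C3 has 1 bond to C, 2 bonds to H, 1 bond to Cl → oxidation state -1.
Δ = -1 − (-1) = 0, so no net redox change at C3.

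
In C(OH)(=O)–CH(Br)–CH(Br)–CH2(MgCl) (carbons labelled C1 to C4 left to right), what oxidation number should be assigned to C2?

0

Assign +1 per bond to O/N/halogen, −1 per bond to H or an electropositive element, and 0 per bond to carbon.
C2 has one bond to C (0), one bond to C (0), one bond to H (-1), one bond to Br (+1).
Oxidation state = 0 + 0 − 1 + 1 = 0.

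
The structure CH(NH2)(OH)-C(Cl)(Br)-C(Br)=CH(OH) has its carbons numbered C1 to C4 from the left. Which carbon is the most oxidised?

C2

Tallying each carbon's bonds:
C1: 1C, 1H, 1O, 1N → 0 − 1 + 1 + 1 = +1
C2: 2C, 1Cl, 1Br → 0 + 1 + 1 = +2
C3: 3C, 1Br → 0 + 1 = +1
C4: 2C, 1H, 1O → 0 − 1 + 1 = 0
The most oxidised carbon is C2 at +2.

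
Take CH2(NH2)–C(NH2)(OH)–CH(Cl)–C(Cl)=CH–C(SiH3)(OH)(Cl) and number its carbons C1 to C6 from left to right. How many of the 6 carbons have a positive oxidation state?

Tallying each carbon's bonds:
C1: 1C, 2H, 1N → 0 − 2 + 1 = -1
C2: 2C, 1O, 1N → 0 + 1 + 1 = +2
C3: 2C, 1H, 1Cl → 0 − 1 + 1 = 0
C4: 3C, 1Cl → 0 + 1 = +1
C5: 3C, 1H → 0 − 1 = -1
C6: 1C, 1O, 1Cl, 1Si → 0 + 1 + 1 − 1 = +1
3 carbons (C2, C4, C6) meet the condition.

3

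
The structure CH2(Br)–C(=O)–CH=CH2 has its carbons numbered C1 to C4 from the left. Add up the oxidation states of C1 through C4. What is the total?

-2

Tallying each carbon's bonds:
C1: 1C, 2H, 1Br → 0 − 2 + 1 = -1
C2: 2C, 2O → 0 + 2 = +2
C3: 3C, 1H → 0 − 1 = -1
C4: 2C, 2H → 0 − 2 = -2
Sum = -1 + 2 − 1 − 2 = -2.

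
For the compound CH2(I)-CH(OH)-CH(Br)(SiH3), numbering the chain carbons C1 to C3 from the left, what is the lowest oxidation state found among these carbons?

-1

Tallying each carbon's bonds:
C1: 1C, 2H, 1I → 0 − 2 + 1 = -1
C2: 2C, 1H, 1O → 0 − 1 + 1 = 0
C3: 1C, 1H, 1Br, 1Si → 0 − 1 + 1 − 1 = -1
The lowest value is -1.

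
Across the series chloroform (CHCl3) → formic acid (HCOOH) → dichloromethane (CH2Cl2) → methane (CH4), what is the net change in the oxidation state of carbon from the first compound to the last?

-6

Carbon oxidation states along the series — chloroform: +2, formic acid: +2, dichloromethane: 0, methane: -4.
Net change = -4 − (+2) = -6.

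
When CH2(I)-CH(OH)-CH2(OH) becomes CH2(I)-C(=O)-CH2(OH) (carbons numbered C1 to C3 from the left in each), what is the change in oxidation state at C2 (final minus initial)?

Before: C2 has 2 bonds to C, 1 bond to H, 1 bond to O → oxidation state 0.
After: C2 has 2 bonds to C, 2 bonds to O → oxidation state +2.
Δ = +2 − (0) = +2, so this is an oxidation at C2.

+2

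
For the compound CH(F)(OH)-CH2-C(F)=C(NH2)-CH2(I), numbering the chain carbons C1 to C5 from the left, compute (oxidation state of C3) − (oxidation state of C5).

C3: 3C, 1F → 0 + 1 = +1
C5: 1C, 2H, 1I → 0 − 2 + 1 = -1
Difference: +1 − (-1) = +2.

+2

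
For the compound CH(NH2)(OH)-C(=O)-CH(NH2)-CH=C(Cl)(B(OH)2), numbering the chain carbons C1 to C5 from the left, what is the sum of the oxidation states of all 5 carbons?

+2

Tallying each carbon's bonds:
C1: 1C, 1H, 1O, 1N → 0 − 1 + 1 + 1 = +1
C2: 2C, 2O → 0 + 2 = +2
C3: 2C, 1H, 1N → 0 − 1 + 1 = 0
C4: 3C, 1H → 0 − 1 = -1
C5: 2C, 1Cl, 1B → 0 + 1 − 1 = 0
Sum = +1 + 2 + 0 − 1 + 0 = +2.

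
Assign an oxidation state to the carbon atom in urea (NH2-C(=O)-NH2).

The carbon has one bond to N (+1), a double bond to O (2×+1 = +2), one bond to N (+1).
Oxidation state = +1 + 2 + 1 = +4.

+4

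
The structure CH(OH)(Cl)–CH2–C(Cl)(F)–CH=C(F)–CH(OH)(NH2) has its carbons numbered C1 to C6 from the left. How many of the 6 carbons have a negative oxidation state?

Assign +1 per bond to O/N/halogen, −1 per bond to H or an electropositive element, and 0 per bond to carbon. Tallying each carbon:
C1: 1C, 1H, 1O, 1Cl → 0 − 1 + 1 + 1 = +1
C2: 2C, 2H → 0 − 2 = -2
C3: 2C, 1F, 1Cl → 0 + 1 + 1 = +2
C4: 3C, 1H → 0 − 1 = -1
C5: 3C, 1F → 0 + 1 = +1
C6: 1C, 1H, 1O, 1N → 0 − 1 + 1 + 1 = +1
2 carbons (C2, C4) meet the condition.

2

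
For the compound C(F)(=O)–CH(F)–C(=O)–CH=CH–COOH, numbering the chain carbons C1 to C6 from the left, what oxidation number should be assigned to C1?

C1 has one bond to C (0), one bond to F (+1), a double bond to O (2×+1 = +2).
Oxidation state = 0 + 1 + 2 = +3.

+3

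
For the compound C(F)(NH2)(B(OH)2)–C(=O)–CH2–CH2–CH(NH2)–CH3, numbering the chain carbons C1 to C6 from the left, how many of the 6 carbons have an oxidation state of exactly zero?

1

Assign +1 per bond to O/N/halogen, −1 per bond to H or an electropositive element, and 0 per bond to carbon. Tallying each carbon:
C1: 1C, 1N, 1F, 1B → 0 + 1 + 1 − 1 = +1
C2: 2C, 2O → 0 + 2 = +2
C3: 2C, 2H → 0 − 2 = -2
C4: 2C, 2H → 0 − 2 = -2
C5: 2C, 1H, 1N → 0 − 1 + 1 = 0
C6: 1C, 3H → 0 − 3 = -3
1 carbon (C5) meets the condition.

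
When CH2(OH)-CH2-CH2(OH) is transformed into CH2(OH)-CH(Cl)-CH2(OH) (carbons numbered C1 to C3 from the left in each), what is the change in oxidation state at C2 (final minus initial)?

+2

Before: C2 has 2 bonds to C, 2 bonds to H → oxidation state -2.
After: C2 has 2 bonds to C, 1 bond to H, 1 bond to Cl → oxidation state 0.
Δ = 0 − (-2) = +2, so this is an oxidation at C2.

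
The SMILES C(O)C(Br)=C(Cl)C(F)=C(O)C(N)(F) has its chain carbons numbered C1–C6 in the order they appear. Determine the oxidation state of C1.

-1

C1 has one bond to C (0), one bond to H (-1), one bond to H (-1), one bond to O (+1).
Oxidation state = 0 − 1 − 1 + 1 = -1.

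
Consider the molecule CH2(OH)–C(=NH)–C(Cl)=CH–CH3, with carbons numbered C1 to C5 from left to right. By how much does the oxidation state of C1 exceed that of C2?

C1: 1C, 2H, 1O → 0 − 2 + 1 = -1
C2: 2C, 2N → 0 + 2 = +2
Difference: -1 − (+2) = -3.

-3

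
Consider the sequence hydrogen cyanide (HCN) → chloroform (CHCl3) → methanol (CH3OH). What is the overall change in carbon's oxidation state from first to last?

Carbon oxidation states along the series — hydrogen cyanide: +2, chloroform: +2, methanol: -2.
Net change = -2 − (+2) = -4.

-4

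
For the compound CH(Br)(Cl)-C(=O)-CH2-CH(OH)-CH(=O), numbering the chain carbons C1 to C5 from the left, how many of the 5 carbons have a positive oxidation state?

Each bond to a more electronegative atom (O, N, halogen) counts +1, each bond to a less electronegative atom (H, metal, B, Si) counts −1, and each C–C bond counts 0. Tallying each carbon:
C1: 1C, 1H, 1Cl, 1Br → 0 − 1 + 1 + 1 = +1
C2: 2C, 2O → 0 + 2 = +2
C3: 2C, 2H → 0 − 2 = -2
C4: 2C, 1H, 1O → 0 − 1 + 1 = 0
C5: 1C, 1H, 2O → 0 − 1 + 2 = +1
3 carbons (C1, C2, C5) meet the condition.

3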